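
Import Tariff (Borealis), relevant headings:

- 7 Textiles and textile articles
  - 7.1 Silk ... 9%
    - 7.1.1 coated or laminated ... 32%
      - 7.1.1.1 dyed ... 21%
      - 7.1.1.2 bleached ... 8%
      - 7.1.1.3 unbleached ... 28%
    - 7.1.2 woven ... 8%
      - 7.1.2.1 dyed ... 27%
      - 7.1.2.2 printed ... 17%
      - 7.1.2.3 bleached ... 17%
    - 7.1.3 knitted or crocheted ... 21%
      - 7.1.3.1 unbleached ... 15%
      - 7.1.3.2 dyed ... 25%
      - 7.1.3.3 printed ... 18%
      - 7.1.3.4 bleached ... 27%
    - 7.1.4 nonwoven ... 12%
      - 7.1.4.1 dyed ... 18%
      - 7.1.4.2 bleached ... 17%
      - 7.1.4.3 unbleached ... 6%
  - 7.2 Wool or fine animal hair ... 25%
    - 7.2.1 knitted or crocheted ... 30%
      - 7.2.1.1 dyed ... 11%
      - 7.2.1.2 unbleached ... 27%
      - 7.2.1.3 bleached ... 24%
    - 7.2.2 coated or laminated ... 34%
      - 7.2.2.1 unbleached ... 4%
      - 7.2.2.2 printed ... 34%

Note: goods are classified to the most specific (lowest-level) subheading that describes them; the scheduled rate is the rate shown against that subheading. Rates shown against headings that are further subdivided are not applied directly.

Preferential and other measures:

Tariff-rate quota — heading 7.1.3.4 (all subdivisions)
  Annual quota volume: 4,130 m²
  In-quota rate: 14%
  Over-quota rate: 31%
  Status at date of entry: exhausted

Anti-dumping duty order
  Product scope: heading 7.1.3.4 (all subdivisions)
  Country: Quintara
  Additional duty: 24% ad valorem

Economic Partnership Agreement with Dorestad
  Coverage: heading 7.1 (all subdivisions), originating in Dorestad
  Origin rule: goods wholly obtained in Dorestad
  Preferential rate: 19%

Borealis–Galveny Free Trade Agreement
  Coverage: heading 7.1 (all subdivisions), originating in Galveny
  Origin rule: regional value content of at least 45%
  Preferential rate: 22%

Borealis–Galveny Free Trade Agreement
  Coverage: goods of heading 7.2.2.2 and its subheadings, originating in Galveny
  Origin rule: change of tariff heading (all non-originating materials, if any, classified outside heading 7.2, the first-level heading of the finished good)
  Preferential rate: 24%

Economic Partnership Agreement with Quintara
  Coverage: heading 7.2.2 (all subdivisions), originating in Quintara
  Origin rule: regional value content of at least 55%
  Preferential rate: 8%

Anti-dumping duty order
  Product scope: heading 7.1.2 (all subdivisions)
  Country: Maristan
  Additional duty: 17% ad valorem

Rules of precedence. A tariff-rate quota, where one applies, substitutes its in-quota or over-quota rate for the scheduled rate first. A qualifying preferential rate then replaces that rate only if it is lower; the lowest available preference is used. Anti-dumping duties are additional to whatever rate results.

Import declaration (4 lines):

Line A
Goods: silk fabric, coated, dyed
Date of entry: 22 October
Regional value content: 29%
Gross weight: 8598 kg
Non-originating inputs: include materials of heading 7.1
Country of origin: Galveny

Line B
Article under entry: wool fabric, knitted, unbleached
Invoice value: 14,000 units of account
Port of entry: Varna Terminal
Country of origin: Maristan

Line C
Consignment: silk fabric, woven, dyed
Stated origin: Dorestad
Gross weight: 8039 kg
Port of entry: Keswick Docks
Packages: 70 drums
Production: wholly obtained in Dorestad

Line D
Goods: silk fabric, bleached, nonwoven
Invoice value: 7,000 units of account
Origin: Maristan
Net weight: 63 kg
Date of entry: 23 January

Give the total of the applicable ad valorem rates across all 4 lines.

84%

Line A: silk → 7.1; coated → 7.1.1; dyed → 7.1.1.1. Scheduled 21%. Galveny agreement on 7.1: RVC < 45%; Galveny agreement on 7.2.2.2: 7.1.1.1 not covered. → 21%.
Line B: wool → 7.2; knitted → 7.2.1; unbleached → 7.2.1.2. Scheduled 27%. No special measure applies. → 27%.
Line C: silk → 7.1; woven → 7.1.2; dyed → 7.1.2.1. Scheduled 27%. Dorestad agreement on 7.1: wholly obtained → 19% available; preferential 19%. → 19%.
Line D: silk → 7.1; nonwoven → 7.1.4; bleached → 7.1.4.2. Scheduled 17%. No special measure applies. → 17%.
Sum: 21% + 27% + 19% + 17% = 84%.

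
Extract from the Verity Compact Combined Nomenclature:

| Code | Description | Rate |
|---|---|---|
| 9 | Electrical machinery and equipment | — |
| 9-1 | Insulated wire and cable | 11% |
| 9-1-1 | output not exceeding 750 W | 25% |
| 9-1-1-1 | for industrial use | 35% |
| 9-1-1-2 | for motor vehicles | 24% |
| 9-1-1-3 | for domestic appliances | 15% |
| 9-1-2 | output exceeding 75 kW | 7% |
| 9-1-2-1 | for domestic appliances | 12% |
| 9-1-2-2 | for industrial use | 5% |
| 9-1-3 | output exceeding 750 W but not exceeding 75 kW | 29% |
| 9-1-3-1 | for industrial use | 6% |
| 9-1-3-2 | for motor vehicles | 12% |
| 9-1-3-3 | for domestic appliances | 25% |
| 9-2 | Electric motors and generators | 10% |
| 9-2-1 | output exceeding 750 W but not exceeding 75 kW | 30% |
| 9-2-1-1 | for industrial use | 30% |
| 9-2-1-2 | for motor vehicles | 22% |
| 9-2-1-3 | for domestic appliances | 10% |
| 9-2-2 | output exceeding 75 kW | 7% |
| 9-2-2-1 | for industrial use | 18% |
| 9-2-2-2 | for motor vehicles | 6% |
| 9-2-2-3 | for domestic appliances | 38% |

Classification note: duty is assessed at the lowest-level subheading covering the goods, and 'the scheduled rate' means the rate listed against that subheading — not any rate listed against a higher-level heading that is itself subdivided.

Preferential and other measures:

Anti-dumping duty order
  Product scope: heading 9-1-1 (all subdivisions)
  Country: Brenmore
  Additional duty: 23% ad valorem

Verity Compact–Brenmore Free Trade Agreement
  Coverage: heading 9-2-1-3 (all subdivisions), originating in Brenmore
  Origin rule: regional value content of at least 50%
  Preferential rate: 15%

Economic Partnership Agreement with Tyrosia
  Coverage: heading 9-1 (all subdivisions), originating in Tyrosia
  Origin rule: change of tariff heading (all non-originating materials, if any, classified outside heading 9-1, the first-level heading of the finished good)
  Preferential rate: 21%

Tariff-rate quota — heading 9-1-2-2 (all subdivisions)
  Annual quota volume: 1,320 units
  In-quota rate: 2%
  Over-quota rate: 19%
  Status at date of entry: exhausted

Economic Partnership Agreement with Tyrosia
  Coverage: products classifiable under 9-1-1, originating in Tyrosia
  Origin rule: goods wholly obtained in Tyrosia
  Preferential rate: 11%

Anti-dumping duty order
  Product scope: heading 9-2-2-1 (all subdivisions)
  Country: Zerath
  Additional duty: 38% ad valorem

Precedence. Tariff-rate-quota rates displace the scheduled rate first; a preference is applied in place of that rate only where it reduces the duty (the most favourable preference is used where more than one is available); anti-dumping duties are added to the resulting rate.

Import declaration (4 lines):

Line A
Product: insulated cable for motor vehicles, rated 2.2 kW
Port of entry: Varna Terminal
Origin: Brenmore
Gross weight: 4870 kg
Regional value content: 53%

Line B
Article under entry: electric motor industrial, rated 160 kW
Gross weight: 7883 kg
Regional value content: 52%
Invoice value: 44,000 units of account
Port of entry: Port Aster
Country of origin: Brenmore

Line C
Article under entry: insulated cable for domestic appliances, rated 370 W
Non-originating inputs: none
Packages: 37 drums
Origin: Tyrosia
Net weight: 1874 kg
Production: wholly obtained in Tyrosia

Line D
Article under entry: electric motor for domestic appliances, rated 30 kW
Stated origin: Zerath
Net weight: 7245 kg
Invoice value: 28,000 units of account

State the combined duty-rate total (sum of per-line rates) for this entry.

Line A: insulated cable → 9-1; rated 2.2 kW → 9-1-3; for motor vehicles → 9-1-3-2. Scheduled 12%. Brenmore agreement on 9-2-1-3: 9-1-3-2 not covered. → 12%.
Line B: electric motor → 9-2; rated 160 kW → 9-2-2; industrial → 9-2-2-1. Scheduled 18%. Brenmore agreement on 9-2-1-3: 9-2-2-1 not covered. → 18%.
Line C: insulated cable → 9-1; rated 370 W → 9-1-1; for domestic appliances → 9-1-1-3. Scheduled 15%. Tyrosia agreement on 9-1: CTH met → 21% available; Tyrosia agreement on 9-1-1: wholly obtained → 11% available; preferential 11%. → 11%.
Line D: electric motor → 9-2; rated 30 kW → 9-2-1; for domestic appliances → 9-2-1-3. Scheduled 10%. No special measure applies. → 10%.
Sum: 12% + 18% + 11% + 10% = 51%.

51%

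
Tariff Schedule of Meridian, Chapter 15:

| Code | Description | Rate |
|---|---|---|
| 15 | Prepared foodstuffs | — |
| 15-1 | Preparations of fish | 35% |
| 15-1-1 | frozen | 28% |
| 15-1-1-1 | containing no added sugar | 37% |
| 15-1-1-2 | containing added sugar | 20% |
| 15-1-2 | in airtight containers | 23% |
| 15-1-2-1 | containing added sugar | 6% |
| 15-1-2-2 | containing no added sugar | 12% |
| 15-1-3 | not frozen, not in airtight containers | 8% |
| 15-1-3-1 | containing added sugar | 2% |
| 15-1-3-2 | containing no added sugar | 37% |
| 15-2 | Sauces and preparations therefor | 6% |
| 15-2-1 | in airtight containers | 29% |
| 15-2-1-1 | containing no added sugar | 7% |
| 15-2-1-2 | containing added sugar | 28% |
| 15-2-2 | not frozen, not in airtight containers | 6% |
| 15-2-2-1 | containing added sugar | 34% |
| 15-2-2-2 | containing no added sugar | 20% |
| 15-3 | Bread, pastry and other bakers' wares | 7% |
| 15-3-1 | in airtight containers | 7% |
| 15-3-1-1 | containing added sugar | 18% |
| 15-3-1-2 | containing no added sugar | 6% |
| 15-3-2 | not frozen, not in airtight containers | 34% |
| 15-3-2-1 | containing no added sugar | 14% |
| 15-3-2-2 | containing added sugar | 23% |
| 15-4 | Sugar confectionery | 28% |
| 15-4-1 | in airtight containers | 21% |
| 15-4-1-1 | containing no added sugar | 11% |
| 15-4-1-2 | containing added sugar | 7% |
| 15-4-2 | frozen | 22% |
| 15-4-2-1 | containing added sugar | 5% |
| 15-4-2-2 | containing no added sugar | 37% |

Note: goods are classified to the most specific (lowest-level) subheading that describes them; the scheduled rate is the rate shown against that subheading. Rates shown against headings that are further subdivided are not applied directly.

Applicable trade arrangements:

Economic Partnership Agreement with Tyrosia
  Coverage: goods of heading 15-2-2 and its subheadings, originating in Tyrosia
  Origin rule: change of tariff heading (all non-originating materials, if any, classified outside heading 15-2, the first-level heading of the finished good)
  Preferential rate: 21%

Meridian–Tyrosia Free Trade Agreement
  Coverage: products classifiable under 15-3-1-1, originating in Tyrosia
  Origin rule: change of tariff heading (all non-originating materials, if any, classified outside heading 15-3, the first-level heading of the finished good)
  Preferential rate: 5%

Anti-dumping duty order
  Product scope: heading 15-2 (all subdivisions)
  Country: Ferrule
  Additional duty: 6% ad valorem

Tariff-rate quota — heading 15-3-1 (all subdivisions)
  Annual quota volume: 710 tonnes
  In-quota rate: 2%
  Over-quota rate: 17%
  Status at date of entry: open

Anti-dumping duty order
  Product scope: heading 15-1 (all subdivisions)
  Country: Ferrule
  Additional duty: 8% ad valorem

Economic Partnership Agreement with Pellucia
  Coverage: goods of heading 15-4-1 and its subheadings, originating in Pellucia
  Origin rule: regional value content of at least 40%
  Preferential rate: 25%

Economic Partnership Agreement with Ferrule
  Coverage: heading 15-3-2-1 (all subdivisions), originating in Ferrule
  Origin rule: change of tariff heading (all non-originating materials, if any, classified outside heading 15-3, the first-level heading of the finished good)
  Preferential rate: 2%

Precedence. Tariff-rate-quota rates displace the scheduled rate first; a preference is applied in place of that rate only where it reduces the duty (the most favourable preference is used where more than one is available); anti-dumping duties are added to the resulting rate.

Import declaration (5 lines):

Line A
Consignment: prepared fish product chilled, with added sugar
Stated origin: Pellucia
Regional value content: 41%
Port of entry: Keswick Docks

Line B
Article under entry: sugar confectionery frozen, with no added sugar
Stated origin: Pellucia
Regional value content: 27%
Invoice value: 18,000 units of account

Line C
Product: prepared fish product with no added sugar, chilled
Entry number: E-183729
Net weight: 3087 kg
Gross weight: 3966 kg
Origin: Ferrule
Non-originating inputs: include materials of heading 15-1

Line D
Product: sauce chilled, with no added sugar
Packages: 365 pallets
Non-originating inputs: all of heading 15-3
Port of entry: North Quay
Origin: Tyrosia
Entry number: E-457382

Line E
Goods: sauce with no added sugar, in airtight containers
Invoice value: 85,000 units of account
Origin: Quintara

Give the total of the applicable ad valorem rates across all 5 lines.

111%

Line A: prepared fish product → 15-1; chilled → 15-1-3; with added sugar → 15-1-3-1. Scheduled 2%. Pellucia agreement on 15-4-1: 15-1-3-1 not covered. → 2%.
Line B: sugar confectionery → 15-4; frozen → 15-4-2; with no added sugar → 15-4-2-2. Scheduled 37%. Pellucia agreement on 15-4-1: 15-4-2-2 not covered. → 37%.
Line C: prepared fish product → 15-1; chilled → 15-1-3; with no added sugar → 15-1-3-2. Scheduled 37%. Ferrule agreement on 15-3-2-1: 15-1-3-2 not covered; anti-dumping (Ferrule, 15-1): +8%; total 37% + 8% = 45%. → 45%.
Line D: sauce → 15-2; chilled → 15-2-2; with no added sugar → 15-2-2-2. Scheduled 20%. Tyrosia agreement on 15-2-2: CTH met → 21% available; Tyrosia agreement on 15-3-1-1: 15-2-2-2 not covered; preference 21% not lower than 20% → no reduction. → 20%.
Line E: sauce → 15-2; in airtight containers → 15-2-1; with no added sugar → 15-2-1-1. Scheduled 7%. No special measure applies. → 7%.
Sum: 2% + 37% + 45% + 20% + 7% = 111%.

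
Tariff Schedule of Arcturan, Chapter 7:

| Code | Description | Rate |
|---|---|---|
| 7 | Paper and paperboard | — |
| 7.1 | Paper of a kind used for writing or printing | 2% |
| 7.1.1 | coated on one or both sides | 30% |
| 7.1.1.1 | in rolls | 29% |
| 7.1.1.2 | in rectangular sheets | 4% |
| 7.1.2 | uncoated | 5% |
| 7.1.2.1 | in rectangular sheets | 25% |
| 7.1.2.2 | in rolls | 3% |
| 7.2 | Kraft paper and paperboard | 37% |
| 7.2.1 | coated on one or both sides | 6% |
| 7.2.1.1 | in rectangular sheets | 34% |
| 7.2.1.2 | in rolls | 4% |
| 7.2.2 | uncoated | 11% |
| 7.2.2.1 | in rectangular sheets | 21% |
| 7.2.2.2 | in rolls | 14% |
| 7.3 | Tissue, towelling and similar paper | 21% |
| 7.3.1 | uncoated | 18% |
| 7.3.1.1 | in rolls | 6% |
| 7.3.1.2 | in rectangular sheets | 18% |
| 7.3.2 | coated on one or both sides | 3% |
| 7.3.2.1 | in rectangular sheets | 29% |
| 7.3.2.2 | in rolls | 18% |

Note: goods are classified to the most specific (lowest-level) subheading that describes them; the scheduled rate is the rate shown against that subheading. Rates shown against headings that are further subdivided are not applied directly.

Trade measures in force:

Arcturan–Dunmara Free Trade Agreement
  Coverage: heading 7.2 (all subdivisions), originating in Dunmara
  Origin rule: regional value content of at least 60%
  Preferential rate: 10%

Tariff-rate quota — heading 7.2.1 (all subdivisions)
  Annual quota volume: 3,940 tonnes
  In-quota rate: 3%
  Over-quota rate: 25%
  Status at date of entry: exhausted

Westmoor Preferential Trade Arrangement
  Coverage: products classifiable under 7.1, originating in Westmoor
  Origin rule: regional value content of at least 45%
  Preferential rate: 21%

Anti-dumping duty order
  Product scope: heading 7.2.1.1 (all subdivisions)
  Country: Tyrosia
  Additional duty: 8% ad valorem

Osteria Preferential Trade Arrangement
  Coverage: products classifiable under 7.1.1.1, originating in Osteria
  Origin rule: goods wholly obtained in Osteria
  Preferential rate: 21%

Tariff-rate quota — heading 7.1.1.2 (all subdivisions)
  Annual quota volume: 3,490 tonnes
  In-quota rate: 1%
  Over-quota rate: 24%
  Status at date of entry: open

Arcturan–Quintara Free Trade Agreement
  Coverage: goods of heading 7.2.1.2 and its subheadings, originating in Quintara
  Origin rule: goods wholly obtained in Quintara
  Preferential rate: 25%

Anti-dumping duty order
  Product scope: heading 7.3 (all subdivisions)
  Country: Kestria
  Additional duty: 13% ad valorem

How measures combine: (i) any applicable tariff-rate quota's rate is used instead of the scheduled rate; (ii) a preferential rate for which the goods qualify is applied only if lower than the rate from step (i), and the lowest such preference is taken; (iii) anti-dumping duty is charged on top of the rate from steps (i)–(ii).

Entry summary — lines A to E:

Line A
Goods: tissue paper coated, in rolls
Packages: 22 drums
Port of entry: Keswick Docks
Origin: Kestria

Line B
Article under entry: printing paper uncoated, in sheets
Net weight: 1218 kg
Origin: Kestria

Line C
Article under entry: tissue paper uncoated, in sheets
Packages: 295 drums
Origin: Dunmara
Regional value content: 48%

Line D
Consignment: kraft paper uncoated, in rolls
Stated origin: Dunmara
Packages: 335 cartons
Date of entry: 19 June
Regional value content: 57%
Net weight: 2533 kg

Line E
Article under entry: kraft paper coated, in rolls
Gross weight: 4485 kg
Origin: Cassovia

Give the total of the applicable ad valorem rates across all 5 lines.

Line A: tissue paper → 7.3; coated → 7.3.2; in rolls → 7.3.2.2. Scheduled 18%. anti-dumping (Kestria, 7.3): +13%; total 18% + 13% = 31%. → 31%.
Line B: printing paper → 7.1; uncoated → 7.1.2; in sheets → 7.1.2.1. Scheduled 25%. No special measure applies. → 25%.
Line C: tissue paper → 7.3; uncoated → 7.3.1; in sheets → 7.3.1.2. Scheduled 18%. Dunmara agreement on 7.2: 7.3.1.2 not covered. → 18%.
Line D: kraft paper → 7.2; uncoated → 7.2.2; in rolls → 7.2.2.2. Scheduled 14%. Dunmara agreement on 7.2: RVC < 60%. → 14%.
Line E: kraft paper → 7.2; coated → 7.2.1; in rolls → 7.2.1.2. Scheduled 4%. quota on 7.2.1 exhausted → over-quota 25%. → 25%.
Sum: 31% + 25% + 18% + 14% + 25% = 113%.

113%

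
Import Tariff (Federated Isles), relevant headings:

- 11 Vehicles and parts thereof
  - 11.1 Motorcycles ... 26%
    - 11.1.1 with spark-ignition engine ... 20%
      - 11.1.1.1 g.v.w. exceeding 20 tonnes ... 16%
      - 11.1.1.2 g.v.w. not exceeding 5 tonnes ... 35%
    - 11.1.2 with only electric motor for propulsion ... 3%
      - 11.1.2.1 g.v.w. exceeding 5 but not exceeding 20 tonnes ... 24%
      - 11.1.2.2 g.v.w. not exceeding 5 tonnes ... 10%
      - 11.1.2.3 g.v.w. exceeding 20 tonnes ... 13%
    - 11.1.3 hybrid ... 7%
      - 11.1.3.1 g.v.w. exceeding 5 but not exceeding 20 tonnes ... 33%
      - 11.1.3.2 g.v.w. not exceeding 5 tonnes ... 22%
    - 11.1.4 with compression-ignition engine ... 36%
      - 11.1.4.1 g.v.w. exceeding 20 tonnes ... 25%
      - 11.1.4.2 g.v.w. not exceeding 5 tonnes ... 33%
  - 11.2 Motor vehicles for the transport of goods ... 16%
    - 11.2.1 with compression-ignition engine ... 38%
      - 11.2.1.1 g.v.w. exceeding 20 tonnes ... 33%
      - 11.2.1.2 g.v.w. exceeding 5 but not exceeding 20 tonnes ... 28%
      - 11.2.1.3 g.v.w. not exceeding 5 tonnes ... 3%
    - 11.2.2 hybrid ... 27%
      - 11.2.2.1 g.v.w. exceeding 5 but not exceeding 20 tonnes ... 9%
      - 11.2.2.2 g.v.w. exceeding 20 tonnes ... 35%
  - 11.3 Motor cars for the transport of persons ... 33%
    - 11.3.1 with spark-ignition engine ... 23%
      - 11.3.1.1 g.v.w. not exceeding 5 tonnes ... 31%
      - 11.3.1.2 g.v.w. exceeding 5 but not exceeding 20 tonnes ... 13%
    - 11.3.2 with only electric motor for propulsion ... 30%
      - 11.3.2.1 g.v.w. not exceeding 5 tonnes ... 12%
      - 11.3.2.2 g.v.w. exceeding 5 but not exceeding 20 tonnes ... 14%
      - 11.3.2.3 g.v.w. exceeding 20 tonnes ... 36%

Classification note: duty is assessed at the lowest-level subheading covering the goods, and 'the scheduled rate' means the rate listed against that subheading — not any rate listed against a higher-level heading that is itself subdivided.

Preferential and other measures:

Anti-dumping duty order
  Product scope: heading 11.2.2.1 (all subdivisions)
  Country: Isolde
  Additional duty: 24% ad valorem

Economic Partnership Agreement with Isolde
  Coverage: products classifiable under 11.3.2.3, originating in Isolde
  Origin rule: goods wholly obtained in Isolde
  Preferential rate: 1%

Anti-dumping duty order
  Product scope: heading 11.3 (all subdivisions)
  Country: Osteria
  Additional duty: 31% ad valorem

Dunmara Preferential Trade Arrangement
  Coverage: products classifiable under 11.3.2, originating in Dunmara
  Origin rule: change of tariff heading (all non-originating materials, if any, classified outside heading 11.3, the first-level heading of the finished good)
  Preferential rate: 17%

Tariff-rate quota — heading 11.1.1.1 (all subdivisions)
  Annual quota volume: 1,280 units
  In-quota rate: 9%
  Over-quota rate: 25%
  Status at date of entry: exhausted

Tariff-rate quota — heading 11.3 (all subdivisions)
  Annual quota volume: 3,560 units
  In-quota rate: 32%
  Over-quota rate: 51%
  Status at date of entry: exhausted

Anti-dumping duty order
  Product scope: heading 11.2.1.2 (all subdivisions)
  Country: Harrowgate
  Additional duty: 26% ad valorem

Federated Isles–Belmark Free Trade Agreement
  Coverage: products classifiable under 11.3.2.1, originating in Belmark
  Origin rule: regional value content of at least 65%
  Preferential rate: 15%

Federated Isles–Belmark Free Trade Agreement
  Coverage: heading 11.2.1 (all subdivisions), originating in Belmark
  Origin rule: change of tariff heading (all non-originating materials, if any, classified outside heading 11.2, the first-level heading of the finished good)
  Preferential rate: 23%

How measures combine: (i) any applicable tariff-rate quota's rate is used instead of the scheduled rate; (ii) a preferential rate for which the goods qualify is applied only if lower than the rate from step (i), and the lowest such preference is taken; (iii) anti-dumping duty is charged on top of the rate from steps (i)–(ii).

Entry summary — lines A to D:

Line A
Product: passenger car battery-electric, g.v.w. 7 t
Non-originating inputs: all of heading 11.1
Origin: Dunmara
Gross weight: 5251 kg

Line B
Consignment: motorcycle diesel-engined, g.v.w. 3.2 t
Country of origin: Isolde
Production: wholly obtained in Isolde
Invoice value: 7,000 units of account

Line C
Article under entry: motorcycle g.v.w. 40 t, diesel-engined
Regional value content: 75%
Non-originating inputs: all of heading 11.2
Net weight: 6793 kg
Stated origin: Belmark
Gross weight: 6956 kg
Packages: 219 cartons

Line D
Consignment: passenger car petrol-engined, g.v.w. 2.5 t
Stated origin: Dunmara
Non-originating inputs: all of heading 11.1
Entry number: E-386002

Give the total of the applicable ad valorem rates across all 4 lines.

Line A: passenger car → 11.3; battery-electric → 11.3.2; g.v.w. 7 t → 11.3.2.2. Scheduled 14%. quota on 11.3 exhausted → over-quota 51%; Dunmara agreement on 11.3.2: CTH met → 17% available; preferential 17%. → 17%.
Line B: motorcycle → 11.1; diesel-engined → 11.1.4; g.v.w. 3.2 t → 11.1.4.2. Scheduled 33%. Isolde agreement on 11.3.2.3: 11.1.4.2 not covered. → 33%.
Line C: motorcycle → 11.1; diesel-engined → 11.1.4; g.v.w. 40 t → 11.1.4.1. Scheduled 25%. Belmark agreement on 11.3.2.1: 11.1.4.1 not covered; Belmark agreement on 11.2.1: 11.1.4.1 not covered. → 25%.
Line D: passenger car → 11.3; petrol-engined → 11.3.1; g.v.w. 2.5 t → 11.3.1.1. Scheduled 31%. quota on 11.3 exhausted → over-quota 51%; Dunmara agreement on 11.3.2: 11.3.1.1 not covered. → 51%.
Sum: 17% + 33% + 25% + 51% = 126%.

126%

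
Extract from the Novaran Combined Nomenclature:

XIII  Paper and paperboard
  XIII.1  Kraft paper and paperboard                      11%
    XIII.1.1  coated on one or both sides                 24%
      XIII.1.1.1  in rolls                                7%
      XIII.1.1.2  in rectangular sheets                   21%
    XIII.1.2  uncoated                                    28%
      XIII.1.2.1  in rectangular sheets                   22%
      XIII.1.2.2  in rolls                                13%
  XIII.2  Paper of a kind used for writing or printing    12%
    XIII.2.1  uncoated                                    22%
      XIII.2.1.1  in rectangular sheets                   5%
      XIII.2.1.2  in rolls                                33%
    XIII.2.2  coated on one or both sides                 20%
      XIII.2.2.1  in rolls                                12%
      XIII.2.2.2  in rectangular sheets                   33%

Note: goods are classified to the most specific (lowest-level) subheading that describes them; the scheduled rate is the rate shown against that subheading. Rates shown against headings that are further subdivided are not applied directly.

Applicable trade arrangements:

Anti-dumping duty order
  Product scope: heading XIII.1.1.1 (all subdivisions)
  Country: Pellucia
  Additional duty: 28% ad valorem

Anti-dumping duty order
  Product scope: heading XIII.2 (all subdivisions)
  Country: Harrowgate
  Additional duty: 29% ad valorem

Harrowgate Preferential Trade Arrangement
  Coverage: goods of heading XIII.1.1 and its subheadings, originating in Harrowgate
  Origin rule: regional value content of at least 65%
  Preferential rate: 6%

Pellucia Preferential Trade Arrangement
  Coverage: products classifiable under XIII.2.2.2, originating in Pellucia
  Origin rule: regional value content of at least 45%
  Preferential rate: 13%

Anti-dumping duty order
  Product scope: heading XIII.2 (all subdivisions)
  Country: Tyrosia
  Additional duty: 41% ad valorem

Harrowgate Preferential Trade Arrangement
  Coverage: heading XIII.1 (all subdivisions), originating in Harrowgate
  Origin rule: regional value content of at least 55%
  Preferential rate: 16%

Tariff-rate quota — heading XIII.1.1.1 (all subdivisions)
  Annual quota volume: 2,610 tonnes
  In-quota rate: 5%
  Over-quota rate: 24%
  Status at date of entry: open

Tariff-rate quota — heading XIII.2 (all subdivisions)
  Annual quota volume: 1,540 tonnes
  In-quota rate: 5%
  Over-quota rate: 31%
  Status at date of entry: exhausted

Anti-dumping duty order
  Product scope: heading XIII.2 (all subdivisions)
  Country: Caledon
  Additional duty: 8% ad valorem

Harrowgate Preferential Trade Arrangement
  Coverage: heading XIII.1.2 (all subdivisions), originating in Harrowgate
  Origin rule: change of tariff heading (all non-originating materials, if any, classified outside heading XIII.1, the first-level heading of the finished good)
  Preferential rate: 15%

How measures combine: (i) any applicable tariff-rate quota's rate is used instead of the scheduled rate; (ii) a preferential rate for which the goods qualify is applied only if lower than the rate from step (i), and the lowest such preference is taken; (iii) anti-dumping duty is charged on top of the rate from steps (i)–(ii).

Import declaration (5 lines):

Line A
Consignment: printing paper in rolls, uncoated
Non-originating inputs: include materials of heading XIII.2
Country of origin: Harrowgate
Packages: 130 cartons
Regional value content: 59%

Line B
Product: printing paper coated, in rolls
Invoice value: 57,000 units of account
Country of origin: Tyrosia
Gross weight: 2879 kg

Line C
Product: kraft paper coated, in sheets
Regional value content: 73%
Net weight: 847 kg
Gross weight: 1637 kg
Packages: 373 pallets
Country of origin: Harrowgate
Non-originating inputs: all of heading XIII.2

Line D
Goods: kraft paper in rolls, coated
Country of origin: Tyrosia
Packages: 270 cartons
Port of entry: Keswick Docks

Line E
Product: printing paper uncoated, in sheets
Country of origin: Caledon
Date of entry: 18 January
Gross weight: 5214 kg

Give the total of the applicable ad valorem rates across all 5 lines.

182%

Line A: printing paper → XIII.2; uncoated → XIII.2.1; in rolls → XIII.2.1.2. Scheduled 33%. quota on XIII.2 exhausted → over-quota 31%; Harrowgate agreement on XIII.1.1: XIII.2.1.2 not covered; Harrowgate agreement on XIII.1: XIII.2.1.2 not covered; Harrowgate agreement on XIII.1.2: XIII.2.1.2 not covered; anti-dumping (Harrowgate, XIII.2): +29%; total 31% + 29% = 60%. → 60%.
Line B: printing paper → XIII.2; coated → XIII.2.2; in rolls → XIII.2.2.1. Scheduled 12%. quota on XIII.2 exhausted → over-quota 31%; anti-dumping (Tyrosia, XIII.2): +41%; total 31% + 41% = 72%. → 72%.
Line C: kraft paper → XIII.1; coated → XIII.1.1; in sheets → XIII.1.1.2. Scheduled 21%. Harrowgate agreement on XIII.1.1: RVC ≥ 65% → 6% available; Harrowgate agreement on XIII.1: RVC ≥ 55% → 16% available; Harrowgate agreement on XIII.1.2: XIII.1.1.2 not covered; preferential 6%. → 6%.
Line D: kraft paper → XIII.1; coated → XIII.1.1; in rolls → XIII.1.1.1. Scheduled 7%. quota on XIII.1.1.1 open → in-quota 5%. → 5%.
Line E: printing paper → XIII.2; uncoated → XIII.2.1; in sheets → XIII.2.1.1. Scheduled 5%. quota on XIII.2 exhausted → over-quota 31%; anti-dumping (Caledon, XIII.2): +8%; total 31% + 8% = 39%. → 39%.
Sum: 60% + 72% + 6% + 5% + 39% = 182%.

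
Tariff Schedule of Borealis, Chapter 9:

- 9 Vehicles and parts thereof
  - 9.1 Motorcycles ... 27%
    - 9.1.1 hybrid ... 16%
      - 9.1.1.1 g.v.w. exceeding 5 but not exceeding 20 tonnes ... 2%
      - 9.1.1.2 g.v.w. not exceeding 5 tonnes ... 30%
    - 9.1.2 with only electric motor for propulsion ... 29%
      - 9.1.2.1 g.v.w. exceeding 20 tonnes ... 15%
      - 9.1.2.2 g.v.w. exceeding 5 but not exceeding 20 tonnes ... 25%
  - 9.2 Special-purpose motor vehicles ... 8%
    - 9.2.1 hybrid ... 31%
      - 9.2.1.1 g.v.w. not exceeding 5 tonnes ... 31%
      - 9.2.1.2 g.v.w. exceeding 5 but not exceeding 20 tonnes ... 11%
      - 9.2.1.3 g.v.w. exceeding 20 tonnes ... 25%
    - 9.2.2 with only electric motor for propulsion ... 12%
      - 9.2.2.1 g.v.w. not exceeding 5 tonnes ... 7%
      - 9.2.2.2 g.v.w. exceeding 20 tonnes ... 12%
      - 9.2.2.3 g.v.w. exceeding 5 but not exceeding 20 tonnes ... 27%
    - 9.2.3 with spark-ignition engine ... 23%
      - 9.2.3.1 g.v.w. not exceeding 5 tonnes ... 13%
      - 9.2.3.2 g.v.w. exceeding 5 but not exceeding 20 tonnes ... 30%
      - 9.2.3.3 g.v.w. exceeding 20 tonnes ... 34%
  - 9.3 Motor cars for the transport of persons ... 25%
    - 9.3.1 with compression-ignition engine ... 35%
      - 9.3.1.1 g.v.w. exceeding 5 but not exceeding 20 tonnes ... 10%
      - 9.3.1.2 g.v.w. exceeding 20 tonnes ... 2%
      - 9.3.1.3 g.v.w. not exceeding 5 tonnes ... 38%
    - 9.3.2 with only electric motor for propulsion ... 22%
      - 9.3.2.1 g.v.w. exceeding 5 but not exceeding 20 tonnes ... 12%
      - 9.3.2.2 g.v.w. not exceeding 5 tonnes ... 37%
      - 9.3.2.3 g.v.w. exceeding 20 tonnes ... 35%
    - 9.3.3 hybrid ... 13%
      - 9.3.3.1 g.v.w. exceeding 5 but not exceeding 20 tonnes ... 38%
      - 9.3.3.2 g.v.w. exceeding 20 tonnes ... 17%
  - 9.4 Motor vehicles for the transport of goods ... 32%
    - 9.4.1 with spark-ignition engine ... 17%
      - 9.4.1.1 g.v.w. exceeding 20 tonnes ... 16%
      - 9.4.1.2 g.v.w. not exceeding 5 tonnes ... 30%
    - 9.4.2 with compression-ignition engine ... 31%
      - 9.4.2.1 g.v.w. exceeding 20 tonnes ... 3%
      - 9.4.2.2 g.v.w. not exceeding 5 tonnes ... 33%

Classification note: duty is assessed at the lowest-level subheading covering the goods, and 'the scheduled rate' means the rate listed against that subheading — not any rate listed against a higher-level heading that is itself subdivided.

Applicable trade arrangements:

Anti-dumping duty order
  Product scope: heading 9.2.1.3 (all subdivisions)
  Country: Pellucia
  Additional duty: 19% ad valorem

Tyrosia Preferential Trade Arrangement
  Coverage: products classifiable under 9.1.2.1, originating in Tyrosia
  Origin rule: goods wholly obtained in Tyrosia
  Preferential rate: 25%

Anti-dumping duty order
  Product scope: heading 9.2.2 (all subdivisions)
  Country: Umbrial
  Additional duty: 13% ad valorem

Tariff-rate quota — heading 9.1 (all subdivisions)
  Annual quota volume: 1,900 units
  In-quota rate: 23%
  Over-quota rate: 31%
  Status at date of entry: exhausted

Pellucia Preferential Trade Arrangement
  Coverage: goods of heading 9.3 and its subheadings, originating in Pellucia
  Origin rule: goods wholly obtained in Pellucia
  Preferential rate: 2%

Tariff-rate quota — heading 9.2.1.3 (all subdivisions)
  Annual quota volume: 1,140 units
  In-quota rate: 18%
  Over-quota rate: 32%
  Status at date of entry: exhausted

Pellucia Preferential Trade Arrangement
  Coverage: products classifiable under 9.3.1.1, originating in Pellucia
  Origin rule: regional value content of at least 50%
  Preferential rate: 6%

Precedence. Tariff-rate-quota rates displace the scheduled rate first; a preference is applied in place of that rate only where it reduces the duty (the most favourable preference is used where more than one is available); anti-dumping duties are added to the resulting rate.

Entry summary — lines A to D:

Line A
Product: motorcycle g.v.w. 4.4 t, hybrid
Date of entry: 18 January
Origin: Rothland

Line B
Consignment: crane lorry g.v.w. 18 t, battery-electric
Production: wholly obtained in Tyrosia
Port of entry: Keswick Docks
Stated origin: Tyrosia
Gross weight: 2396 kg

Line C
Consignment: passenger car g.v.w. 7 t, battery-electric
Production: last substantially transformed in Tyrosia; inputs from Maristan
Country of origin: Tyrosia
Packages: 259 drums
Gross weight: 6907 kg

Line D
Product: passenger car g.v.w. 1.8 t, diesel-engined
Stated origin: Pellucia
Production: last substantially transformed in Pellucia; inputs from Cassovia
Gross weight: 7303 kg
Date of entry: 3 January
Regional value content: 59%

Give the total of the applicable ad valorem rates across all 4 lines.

Line A: motorcycle → 9.1; hybrid → 9.1.1; g.v.w. 4.4 t → 9.1.1.2. Scheduled 30%. quota on 9.1 exhausted → over-quota 31%. → 31%.
Line B: crane lorry → 9.2; battery-electric → 9.2.2; g.v.w. 18 t → 9.2.2.3. Scheduled 27%. Tyrosia agreement on 9.1.2.1: 9.2.2.3 not covered. → 27%.
Line C: passenger car → 9.3; battery-electric → 9.3.2; g.v.w. 7 t → 9.3.2.1. Scheduled 12%. Tyrosia agreement on 9.1.2.1: 9.3.2.1 not covered. → 12%.
Line D: passenger car → 9.3; diesel-engined → 9.3.1; g.v.w. 1.8 t → 9.3.1.3. Scheduled 38%. Pellucia agreement on 9.3: not wholly obtained; Pellucia agreement on 9.3.1.1: 9.3.1.3 not covered. → 38%.
Sum: 31% + 27% + 12% + 38% = 108%.

108%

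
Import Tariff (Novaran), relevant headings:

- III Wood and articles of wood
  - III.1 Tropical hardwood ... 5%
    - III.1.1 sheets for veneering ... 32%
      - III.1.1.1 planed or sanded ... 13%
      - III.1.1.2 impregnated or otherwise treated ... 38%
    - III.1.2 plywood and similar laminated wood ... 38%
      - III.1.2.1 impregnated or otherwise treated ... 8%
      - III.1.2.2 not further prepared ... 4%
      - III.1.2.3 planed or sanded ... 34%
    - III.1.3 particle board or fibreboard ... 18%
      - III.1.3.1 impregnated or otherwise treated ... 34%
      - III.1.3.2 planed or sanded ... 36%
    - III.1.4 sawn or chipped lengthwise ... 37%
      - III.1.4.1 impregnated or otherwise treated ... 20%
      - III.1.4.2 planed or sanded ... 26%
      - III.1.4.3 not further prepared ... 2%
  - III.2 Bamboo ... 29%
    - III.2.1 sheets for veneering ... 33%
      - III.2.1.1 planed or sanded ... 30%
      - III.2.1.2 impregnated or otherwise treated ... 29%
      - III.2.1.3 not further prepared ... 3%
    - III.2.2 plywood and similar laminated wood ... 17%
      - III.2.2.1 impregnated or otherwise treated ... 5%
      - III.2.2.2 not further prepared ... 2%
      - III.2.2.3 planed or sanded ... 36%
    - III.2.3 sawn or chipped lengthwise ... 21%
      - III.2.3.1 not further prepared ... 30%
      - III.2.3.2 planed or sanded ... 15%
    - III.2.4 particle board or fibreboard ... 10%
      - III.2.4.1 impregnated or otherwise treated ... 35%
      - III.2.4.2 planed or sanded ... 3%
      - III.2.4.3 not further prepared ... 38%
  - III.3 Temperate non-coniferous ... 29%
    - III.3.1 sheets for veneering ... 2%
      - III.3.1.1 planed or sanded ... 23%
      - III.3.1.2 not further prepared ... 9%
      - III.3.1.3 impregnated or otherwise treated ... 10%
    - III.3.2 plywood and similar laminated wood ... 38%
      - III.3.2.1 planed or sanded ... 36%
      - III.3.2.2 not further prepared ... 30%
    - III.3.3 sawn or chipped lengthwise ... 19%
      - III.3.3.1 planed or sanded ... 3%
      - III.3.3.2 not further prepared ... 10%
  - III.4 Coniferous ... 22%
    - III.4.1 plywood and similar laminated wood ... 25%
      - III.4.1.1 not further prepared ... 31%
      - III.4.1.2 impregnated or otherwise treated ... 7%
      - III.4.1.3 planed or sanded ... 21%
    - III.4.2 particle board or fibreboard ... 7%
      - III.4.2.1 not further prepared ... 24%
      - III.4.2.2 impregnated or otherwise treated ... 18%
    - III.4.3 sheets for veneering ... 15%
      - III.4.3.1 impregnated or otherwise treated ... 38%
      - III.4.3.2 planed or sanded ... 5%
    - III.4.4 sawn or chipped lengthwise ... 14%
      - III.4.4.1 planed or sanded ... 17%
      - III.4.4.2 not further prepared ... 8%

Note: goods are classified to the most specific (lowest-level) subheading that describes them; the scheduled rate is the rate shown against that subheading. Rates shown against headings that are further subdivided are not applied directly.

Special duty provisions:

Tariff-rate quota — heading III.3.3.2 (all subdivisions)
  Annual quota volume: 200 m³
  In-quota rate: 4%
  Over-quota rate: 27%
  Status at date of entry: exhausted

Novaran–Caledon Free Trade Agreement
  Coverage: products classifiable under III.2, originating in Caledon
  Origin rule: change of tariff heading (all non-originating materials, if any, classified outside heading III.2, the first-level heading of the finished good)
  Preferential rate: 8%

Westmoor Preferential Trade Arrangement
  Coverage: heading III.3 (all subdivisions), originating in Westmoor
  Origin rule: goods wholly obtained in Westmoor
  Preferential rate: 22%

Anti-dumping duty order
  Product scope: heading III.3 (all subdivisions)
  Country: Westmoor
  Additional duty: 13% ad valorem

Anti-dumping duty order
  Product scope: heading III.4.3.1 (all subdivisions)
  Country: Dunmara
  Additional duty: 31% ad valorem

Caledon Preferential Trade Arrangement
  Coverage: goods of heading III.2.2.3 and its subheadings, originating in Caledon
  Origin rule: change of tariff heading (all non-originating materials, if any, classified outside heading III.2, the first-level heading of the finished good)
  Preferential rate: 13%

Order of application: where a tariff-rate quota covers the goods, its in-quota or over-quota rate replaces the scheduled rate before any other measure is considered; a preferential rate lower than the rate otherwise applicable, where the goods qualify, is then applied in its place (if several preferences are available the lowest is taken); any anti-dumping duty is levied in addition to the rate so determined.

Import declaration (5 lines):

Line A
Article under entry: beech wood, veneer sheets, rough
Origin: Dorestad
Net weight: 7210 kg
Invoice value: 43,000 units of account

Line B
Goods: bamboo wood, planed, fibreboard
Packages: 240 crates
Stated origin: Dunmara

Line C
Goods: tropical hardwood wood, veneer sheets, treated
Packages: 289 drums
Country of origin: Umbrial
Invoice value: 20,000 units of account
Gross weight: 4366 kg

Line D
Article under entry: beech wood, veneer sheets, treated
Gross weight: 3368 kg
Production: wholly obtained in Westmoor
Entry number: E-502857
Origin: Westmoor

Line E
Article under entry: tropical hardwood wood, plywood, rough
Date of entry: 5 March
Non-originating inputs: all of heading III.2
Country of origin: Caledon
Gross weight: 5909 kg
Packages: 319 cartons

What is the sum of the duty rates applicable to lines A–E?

77%

Line A: beech → III.3; veneer sheets → III.3.1; rough → III.3.1.2. Scheduled 9%. No special measure applies. → 9%.
Line B: bamboo → III.2; fibreboard → III.2.4; planed → III.2.4.2. Scheduled 3%. No special measure applies. → 3%.
Line C: tropical hardwood → III.1; veneer sheets → III.1.1; treated → III.1.1.2. Scheduled 38%. No special measure applies. → 38%.
Line D: beech → III.3; veneer sheets → III.3.1; treated → III.3.1.3. Scheduled 10%. Westmoor agreement on III.3: wholly obtained → 22% available; preference 22% not lower than 10% → no reduction; anti-dumping (Westmoor, III.3): +13%; total 10% + 13% = 23%. → 23%.
Line E: tropical hardwood → III.1; plywood → III.1.2; rough → III.1.2.2. Scheduled 4%. Caledon agreement on III.2: III.1.2.2 not covered; Caledon agreement on III.2.2.3: III.1.2.2 not covered. → 4%.
Sum: 9% + 3% + 38% + 23% + 4% = 77%.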